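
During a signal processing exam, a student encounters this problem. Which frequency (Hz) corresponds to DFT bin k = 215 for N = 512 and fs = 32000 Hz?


Frequency of DFT bin k:
f_k = k * fs / N
    = 215 * 32000 / 512
    = 6880000 / 512
    = 13437.5 Hz

13437.5 Hz


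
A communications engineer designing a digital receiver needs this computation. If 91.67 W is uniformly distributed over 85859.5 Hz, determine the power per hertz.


Power spectral density:
PSD = P / BW
    = 91.67 / 85859.5
    = 0.00106767 W/Hz

0.00106767 W/Hz


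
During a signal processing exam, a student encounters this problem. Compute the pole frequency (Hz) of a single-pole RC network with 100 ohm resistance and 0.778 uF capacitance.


Cutoff frequency of a first-order RC filter:
fc = 1 / (2 * pi * R * C)
C = 0.778 uF = 7.78e-07 F
fc = 1 / (2 * pi * 100 * 7.78e-07)
   = 1 / 0.00048883181689857
   = 2045.693356 Hz

2045.693356 Hz


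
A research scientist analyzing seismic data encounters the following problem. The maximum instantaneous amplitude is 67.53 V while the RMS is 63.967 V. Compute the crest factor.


Crest factor is the ratio of peak to RMS:
CF = V_peak / V_rms
   = 67.53 / 63.967
   = 1.0557

1.0557


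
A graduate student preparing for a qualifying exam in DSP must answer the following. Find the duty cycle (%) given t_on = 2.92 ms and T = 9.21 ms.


Duty cycle as a percentage:
DC = (t_on / T) * 100
   = (2.92 / 9.21) * 100
   = 0.317047 * 100
   = 31.7 %

31.7 %


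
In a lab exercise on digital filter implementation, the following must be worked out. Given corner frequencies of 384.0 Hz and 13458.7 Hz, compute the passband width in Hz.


Bandwidth is the difference of -3dB frequencies:
BW = f_high - f_low
   = 13458.7 - 384.0
   = 13074.7 Hz

13074.7 Hz


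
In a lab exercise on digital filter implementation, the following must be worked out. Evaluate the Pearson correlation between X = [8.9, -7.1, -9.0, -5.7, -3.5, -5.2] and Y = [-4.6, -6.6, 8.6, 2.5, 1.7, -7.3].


Pearson correlation coefficient (population):
r = cov(X,Y) / (std(X) * std(Y))
Mean X = -3.6, Mean Y = -0.95
Cov(X,Y) = -12.373333
Std(X) = 5.840091, Std(Y) = 5.711027
r = -0.371

-0.371


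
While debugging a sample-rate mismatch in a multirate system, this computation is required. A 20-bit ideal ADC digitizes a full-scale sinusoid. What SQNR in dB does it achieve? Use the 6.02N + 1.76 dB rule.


Theoretical SNR for a full-scale sinusoid:
SNR = 6.02 * N + 1.76
    = 6.02 * 20 + 1.76
    = 120.4 + 1.76
    = 122.16 dB

122.16 dB


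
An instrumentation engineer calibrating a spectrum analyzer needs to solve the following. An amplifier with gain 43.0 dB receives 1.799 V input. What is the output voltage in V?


Output voltage from dB gain:
V_out = V_in * 10^(gain_dB / 20)
      = 1.799 * 10^(43.0 / 20)
      = 1.799 * 141.253754
      = 254.1155 V

254.1155 V


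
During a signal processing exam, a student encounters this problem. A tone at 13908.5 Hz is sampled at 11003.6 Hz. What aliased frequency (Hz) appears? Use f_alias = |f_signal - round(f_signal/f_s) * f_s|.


Compute the nearest integer multiple of fs to the signal:
n = round(13908.5 / 11003.6) = 1
f_alias = |13908.5 - 1 * 11003.6|
        = |13908.5 - 11003.6|
        = 2904.9 Hz

2904.9


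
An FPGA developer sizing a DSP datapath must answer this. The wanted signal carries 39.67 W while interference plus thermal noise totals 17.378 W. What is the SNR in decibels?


SNR in decibels:
SNR = 10 * log10(Ps / Pn)
    = 10 * log10(39.67 / 17.378)
    = 10 * log10(2.2828)
    = 10 * 0.3585
    = 3.58 dB

3.58 dB


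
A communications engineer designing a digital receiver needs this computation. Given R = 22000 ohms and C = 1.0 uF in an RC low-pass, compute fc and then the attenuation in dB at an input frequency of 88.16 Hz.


Step 1 — cutoff frequency:
fc = 1 / (2*pi*R*C)
C = 1.0 uF = 1e-06 F
fc = 1 / (2*pi*22000*1e-06)
   = 7.23432 Hz

Step 2 — magnitude at f = 88.16 Hz:
|H(f)| = 1 / sqrt(1 + (f/fc)^2)
f/fc = 88.16 / 7.23432 = 12.186356
|H| = 1 / sqrt(1 + 148.507273) = 0.0817841
|H|_dB = 20*log10(0.0817841) = -21.75 dB

fc = 7.23432 Hz; |H(88.16 Hz)| = -21.75 dB


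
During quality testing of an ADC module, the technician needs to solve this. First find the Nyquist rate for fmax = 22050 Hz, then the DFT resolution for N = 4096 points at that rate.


Step 1 — Nyquist sampling rate:
fs = 2 * fmax = 2 * 22050 = 44100 Hz

Step 2 — DFT bin spacing:
df = fs / N = 44100 / 4096 = 10.7666 Hz

10.7666 Hz


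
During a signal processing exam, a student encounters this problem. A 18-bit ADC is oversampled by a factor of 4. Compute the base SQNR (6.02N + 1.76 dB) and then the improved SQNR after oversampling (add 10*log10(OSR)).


Step 1 — baseline SQNR at Nyquist:
SQNR_base = 6.02*N + 1.76
          = 6.02*18 + 1.76
          = 110.12 dB

Step 2 — oversampling processing gain:
G = 10*log10(OSR) = 10*log10(4) = 6.02 dB

Step 3 — total:
SQNR_total = 110.12 + 6.02 = 116.14 dB

Base SQNR = 110.12 dB; oversampled SQNR = 116.14 dB


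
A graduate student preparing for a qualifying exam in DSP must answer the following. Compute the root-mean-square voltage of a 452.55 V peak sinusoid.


RMS voltage for a sinusoidal waveform:
V_rms = V_peak / sqrt(2)
      = 452.55 / 1.414214
      = 320.001 V

320.001 V


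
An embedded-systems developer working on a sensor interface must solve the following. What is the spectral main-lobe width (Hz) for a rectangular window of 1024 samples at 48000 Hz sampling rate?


Main lobe width for a rectangular window:
Width = 2 * fs / N
      = 2 * 48000 / 1024
      = 96000 / 1024
      = 93.75 Hz

93.75 Hz


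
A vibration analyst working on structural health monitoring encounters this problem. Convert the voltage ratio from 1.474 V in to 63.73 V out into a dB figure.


Voltage gain in dB:
G = 20 * log10(Vout / Vin)
  = 20 * log10(63.73 / 1.474)
  = 20 * log10(43.236092)
  = 20 * 1.635846
  = 32.72 dB

32.72 dB


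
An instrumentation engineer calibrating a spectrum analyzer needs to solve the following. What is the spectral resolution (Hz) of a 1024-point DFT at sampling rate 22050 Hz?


DFT frequency resolution:
df = fs / N
   = 22050 / 1024
   = 21.5332 Hz

21.5332 Hz


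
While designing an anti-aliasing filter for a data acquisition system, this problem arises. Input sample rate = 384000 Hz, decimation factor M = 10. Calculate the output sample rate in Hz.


Decimation reduces the sample rate:
fs_out = fs_in / M
       = 384000 / 10
       = 38400.0 Hz

38400.0 Hz


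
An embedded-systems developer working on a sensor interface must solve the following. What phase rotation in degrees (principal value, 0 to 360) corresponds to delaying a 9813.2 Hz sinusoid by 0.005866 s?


Phase shift from frequency and time delay:
phi = 360 * f * t_delay
    = 360 * 9813.2 * 0.005866
    = 20723.12 degrees
    mod 360 = 203.12 degrees

203.12 degrees


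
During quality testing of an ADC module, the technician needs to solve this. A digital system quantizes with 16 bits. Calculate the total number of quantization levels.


Number of quantization levels = 2^N
= 2^16
= 65536

65536


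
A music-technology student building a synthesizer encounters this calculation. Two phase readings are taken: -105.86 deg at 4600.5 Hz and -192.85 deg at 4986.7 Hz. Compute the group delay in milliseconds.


Group delay from phase difference:
tau = -d(phi)/d(omega)
d(phi) = -86.99 deg = -1.518262 rad
d(omega) = 2*pi*(4986.7 - 4600.5) = 2426.5662 rad/s
tau = -(-1.518262) / 2426.5662
    = 0.6257 ms

0.6257 ms


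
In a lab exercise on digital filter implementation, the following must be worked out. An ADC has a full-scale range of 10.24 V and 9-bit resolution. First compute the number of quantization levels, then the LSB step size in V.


Step 1 — number of quantization levels:
L = 2^N = 2^9 = 512

Step 2 — LSB step size:
delta = Vfs / L
      = 10.24 / 512
      = 0.02 V

Levels = 512; step size = 0.02 V


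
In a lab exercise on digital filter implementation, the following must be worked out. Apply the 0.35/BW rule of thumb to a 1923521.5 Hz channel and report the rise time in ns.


Rise time from bandwidth relationship:
tr = 0.35 / BW
   = 0.35 / 1923521.5
   = 1.81957935e-07 s
   = 181.9579 ns

181.9579 ns


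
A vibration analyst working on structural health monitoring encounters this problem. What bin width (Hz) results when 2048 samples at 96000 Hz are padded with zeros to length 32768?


Frequency resolution after zero-padding:
N_padded = 2048 * 16 = 32768
df = fs / N_padded
   = 96000 / 32768
   = 2.9297 Hz

2.9297 Hz


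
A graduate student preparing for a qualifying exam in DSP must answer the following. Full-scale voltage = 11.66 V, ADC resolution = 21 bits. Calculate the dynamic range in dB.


Dynamic range from full-scale to LSB:
V_min = V_max / 2^bits = 11.66 / 2^21
DR = 20 * log10(V_max / V_min)
   = 20 * log10(2^21)
   = 20 * 21 * log10(2)
   = 126.43 dB

126.43 dB


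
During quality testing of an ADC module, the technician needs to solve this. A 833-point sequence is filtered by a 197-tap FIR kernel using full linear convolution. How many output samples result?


Linear convolution output length:
L = N + M - 1
  = 833 + 197 - 1
  = 1029 samples

1029


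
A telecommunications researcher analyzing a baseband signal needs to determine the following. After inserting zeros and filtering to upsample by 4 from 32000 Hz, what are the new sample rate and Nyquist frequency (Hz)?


Step 1 — output sample rate after interpolation by L:
fs_out = L * fs_in = 4 * 32000 = 128000 Hz

Step 2 — Nyquist frequency of the output stream:
f_Nyq = fs_out / 2 = 128000 / 2 = 64000.0 Hz

fs_out = 128000 Hz; f_Nyquist = 64000.0 Hz


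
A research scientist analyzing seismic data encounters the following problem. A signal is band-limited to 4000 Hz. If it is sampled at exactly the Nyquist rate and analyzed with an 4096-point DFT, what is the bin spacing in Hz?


Step 1 — Nyquist sampling rate:
fs = 2 * fmax = 2 * 4000 = 8000 Hz

Step 2 — DFT bin spacing:
df = fs / N = 8000 / 4096 = 1.9531 Hz

1.9531 Hz


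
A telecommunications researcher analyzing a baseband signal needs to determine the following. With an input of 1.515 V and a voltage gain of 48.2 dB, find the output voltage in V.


Output voltage from dB gain:
V_out = V_in * 10^(gain_dB / 20)
      = 1.515 * 10^(48.2 / 20)
      = 1.515 * 257.039578
      = 389.415 V

389.415 V


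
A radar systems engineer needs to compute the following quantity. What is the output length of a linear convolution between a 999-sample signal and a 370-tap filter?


Linear convolution output length:
L = N + M - 1
  = 999 + 370 - 1
  = 1368 samples

1368


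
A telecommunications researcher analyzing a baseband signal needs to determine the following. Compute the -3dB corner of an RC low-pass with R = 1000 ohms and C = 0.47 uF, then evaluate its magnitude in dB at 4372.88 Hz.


Step 1 — cutoff frequency:
fc = 1 / (2*pi*R*C)
C = 0.47 uF = 4.7e-07 F
fc = 1 / (2*pi*1000*4.7e-07)
   = 338.628 Hz

Step 2 — magnitude at f = 4372.88 Hz:
|H(f)| = 1 / sqrt(1 + (f/fc)^2)
f/fc = 4372.88 / 338.628 = 12.913522
|H| = 1 / sqrt(1 + 166.75905) = 0.0772071
|H|_dB = 20*log10(0.0772071) = -22.25 dB

fc = 338.628 Hz; |H(4372.88 Hz)| = -22.25 dB


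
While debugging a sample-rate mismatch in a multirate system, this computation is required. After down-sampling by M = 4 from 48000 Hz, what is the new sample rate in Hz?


Decimation reduces the sample rate:
fs_out = fs_in / M
       = 48000 / 4
       = 12000.0 Hz

12000.0 Hz


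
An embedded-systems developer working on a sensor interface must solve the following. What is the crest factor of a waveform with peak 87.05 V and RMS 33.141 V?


Crest factor is the ratio of peak to RMS:
CF = V_peak / V_rms
   = 87.05 / 33.141
   = 2.6267

2.6267


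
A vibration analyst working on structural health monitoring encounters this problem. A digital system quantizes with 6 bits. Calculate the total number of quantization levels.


Number of quantization levels = 2^N
= 2^6
= 64

64


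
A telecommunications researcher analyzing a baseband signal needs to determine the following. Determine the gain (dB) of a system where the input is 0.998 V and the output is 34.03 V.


Voltage gain in dB:
G = 20 * log10(Vout / Vin)
  = 20 * log10(34.03 / 0.998)
  = 20 * log10(34.098196)
  = 20 * 1.532731
  = 30.65 dB

30.65 dB


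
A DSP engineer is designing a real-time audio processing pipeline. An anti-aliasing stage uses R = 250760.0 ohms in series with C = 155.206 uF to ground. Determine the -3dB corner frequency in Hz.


Cutoff frequency of a first-order RC filter:
fc = 1 / (2 * pi * R * C)
C = 155.206 uF = 0.000155206 F
fc = 1 / (2 * pi * 250760.0 * 0.000155206)
   = 1 / 244.53815762121
   = 0.004089 Hz

0.004089 Hz


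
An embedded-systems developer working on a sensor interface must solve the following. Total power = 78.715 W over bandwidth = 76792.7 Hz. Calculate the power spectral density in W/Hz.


Power spectral density:
PSD = P / BW
    = 78.715 / 76792.7
    = 0.00102503 W/Hz

0.00102503 W/Hz


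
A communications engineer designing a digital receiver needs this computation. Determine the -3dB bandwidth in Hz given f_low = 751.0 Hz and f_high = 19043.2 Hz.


Bandwidth is the difference of -3dB frequencies:
BW = f_high - f_low
   = 19043.2 - 751.0
   = 18292.2 Hz

18292.2 Hz


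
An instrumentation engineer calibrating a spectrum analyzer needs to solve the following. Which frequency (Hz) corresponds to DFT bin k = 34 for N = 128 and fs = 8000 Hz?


Frequency of DFT bin k:
f_k = k * fs / N
    = 34 * 8000 / 128
    = 272000 / 128
    = 2125.0 Hz

2125.0 Hz


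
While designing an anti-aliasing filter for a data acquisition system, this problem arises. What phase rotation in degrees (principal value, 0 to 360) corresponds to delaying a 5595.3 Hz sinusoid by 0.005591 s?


Phase shift from frequency and time delay:
phi = 360 * f * t_delay
    = 360 * 5595.3 * 0.005591
    = 11262.0 degrees
    mod 360 = 102.0 degrees

102.0 degrees


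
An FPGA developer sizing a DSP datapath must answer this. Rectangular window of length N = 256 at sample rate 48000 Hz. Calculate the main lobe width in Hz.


Main lobe width for a rectangular window:
Width = 2 * fs / N
      = 2 * 48000 / 256
      = 96000 / 256
      = 375.0 Hz

375.0 Hz


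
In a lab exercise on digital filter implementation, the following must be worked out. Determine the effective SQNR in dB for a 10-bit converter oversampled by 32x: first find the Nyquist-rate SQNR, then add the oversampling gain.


Step 1 — baseline SQNR at Nyquist:
SQNR_base = 6.02*N + 1.76
          = 6.02*10 + 1.76
          = 61.96 dB

Step 2 — oversampling processing gain:
G = 10*log10(OSR) = 10*log10(32) = 15.05 dB

Step 3 — total:
SQNR_total = 61.96 + 15.05 = 77.01 dB

Base SQNR = 61.96 dB; oversampled SQNR = 77.01 dB


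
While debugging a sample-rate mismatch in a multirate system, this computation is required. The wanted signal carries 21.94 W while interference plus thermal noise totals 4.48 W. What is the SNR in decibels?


SNR in decibels:
SNR = 10 * log10(Ps / Pn)
    = 10 * log10(21.94 / 4.48)
    = 10 * log10(4.8973)
    = 10 * 0.69
    = 6.9 dB

6.9 dB


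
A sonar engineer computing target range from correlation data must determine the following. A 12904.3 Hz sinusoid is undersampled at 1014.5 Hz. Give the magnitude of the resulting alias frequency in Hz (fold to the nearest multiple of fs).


Compute the nearest integer multiple of fs to the signal:
n = round(12904.3 / 1014.5) = 13
f_alias = |12904.3 - 13 * 1014.5|
        = |12904.3 - 13188.5|
        = 284.2 Hz

284.2


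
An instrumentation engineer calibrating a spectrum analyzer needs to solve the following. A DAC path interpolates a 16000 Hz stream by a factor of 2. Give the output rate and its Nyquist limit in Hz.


Step 1 — output sample rate after interpolation by L:
fs_out = L * fs_in = 2 * 16000 = 32000 Hz

Step 2 — Nyquist frequency of the output stream:
f_Nyq = fs_out / 2 = 32000 / 2 = 16000.0 Hz

fs_out = 32000 Hz; f_Nyquist = 16000.0 Hz


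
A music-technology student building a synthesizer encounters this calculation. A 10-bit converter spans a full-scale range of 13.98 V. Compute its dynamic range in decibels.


Dynamic range from full-scale to LSB:
V_min = V_max / 2^bits = 13.98 / 2^10
DR = 20 * log10(V_max / V_min)
   = 20 * log10(2^10)
   = 20 * 10 * log10(2)
   = 60.21 dB

60.21 dB


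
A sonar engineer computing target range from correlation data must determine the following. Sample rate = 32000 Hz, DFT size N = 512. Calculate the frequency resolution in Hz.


DFT frequency resolution:
df = fs / N
   = 32000 / 512
   = 62.5 Hz

62.5 Hz


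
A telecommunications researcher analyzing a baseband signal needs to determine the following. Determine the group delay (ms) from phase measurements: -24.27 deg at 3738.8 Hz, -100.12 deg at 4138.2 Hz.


Group delay from phase difference:
tau = -d(phi)/d(omega)
d(phi) = -75.85 deg = -1.323832 rad
d(omega) = 2*pi*(4138.2 - 3738.8) = 2509.5042 rad/s
tau = -(-1.323832) / 2509.5042
    = 0.5275 ms

0.5275 ms


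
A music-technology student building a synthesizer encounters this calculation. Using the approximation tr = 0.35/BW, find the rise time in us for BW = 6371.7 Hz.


Rise time from bandwidth relationship:
tr = 0.35 / BW
   = 0.35 / 6371.7
   = 5.493039534e-05 s
   = 54.9304 us

54.9304 us


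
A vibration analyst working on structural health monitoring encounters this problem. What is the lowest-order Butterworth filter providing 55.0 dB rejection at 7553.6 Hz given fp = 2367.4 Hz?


Butterworth filter order formula:
n = log10(10^(A/10) - 1) / (2 * log10(f_stop/f_pass))
10^(55.0/10) - 1 = 316226.766
f_stop/f_pass = 7553.6 / 2367.4 = 3.1907
n = 5.4576 -> ceil = 6

6


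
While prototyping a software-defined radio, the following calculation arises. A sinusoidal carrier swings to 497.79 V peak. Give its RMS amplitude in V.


RMS voltage for a sinusoidal waveform:
V_rms = V_peak / sqrt(2)
      = 497.79 / 1.414214
      = 351.991 V

351.991 V


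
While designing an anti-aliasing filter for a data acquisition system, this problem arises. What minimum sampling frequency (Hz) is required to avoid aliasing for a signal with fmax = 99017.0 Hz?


The Nyquist rate is twice the maximum frequency component.
fs_min = 2 * fmax
      = 2 * 99017.0
      = 198034.0 Hz

198034.0


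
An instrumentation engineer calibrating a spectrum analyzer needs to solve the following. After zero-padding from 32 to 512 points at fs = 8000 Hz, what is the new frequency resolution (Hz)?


Frequency resolution after zero-padding:
N_padded = 32 * 16 = 512
df = fs / N_padded
   = 8000 / 512
   = 15.625 Hz

15.625 Hz


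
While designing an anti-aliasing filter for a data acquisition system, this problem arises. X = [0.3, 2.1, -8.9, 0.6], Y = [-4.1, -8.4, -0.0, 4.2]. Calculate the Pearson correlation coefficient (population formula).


Pearson correlation coefficient (population):
r = cov(X,Y) / (std(X) * std(Y))
Mean X = -1.475, Mean Y = -2.075
Cov(X,Y) = -7.148125
Std(X) = 4.340723, Std(Y) = 4.684749
r = -0.3515

-0.3515


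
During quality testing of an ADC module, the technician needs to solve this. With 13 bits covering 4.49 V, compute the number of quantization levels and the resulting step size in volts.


Step 1 — number of quantization levels:
L = 2^N = 2^13 = 8192

Step 2 — LSB step size:
delta = Vfs / L
      = 4.49 / 8192
      = 0.0005481 V

Levels = 8192; step size = 0.0005481 V


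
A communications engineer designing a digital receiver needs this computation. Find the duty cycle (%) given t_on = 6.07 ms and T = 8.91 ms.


Duty cycle as a percentage:
DC = (t_on / T) * 100
   = (6.07 / 8.91) * 100
   = 0.681257 * 100
   = 68.13 %

68.13 %


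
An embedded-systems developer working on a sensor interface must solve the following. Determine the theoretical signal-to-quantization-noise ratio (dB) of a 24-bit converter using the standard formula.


Theoretical SNR for a full-scale sinusoid:
SNR = 6.02 * N + 1.76
    = 6.02 * 24 + 1.76
    = 144.48 + 1.76
    = 146.24 dB

146.24 dB


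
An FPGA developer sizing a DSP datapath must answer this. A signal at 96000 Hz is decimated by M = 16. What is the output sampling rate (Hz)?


Decimation reduces the sample rate:
fs_out = fs_in / M
       = 96000 / 16
       = 6000.0 Hz

6000.0 Hz


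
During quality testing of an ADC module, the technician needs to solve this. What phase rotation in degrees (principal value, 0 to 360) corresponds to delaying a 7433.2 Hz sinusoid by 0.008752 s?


Phase shift from frequency and time delay:
phi = 360 * f * t_delay
    = 360 * 7433.2 * 0.008752
    = 23419.93 degrees
    mod 360 = 19.93 degrees

19.93 degrees


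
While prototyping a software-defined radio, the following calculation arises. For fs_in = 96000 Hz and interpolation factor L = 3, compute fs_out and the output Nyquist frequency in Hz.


Step 1 — output sample rate after interpolation by L:
fs_out = L * fs_in = 3 * 96000 = 288000 Hz

Step 2 — Nyquist frequency of the output stream:
f_Nyq = fs_out / 2 = 288000 / 2 = 144000.0 Hz

fs_out = 288000 Hz; f_Nyquist = 144000.0 Hz


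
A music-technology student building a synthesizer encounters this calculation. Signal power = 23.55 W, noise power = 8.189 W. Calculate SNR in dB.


SNR in decibels:
SNR = 10 * log10(Ps / Pn)
    = 10 * log10(23.55 / 8.189)
    = 10 * log10(2.8758)
    = 10 * 0.4588
    = 4.59 dB

4.59 dB


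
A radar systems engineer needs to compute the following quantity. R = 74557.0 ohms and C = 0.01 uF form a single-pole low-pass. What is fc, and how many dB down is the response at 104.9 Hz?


Step 1 — cutoff frequency:
fc = 1 / (2*pi*R*C)
C = 0.01 uF = 1e-08 F
fc = 1 / (2*pi*74557.0*1e-08)
   = 213.467 Hz

Step 2 — magnitude at f = 104.9 Hz:
|H(f)| = 1 / sqrt(1 + (f/fc)^2)
f/fc = 104.9 / 213.467 = 0.491411
|H| = 1 / sqrt(1 + 0.241485) = 0.8974893
|H|_dB = 20*log10(0.8974893) = -0.94 dB

fc = 213.467 Hz; |H(104.9 Hz)| = -0.94 dB


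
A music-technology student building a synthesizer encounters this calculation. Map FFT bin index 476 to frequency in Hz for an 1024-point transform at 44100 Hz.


Frequency of DFT bin k:
f_k = k * fs / N
    = 476 * 44100 / 1024
    = 20991600 / 1024
    = 20499.609 Hz

20499.609 Hz


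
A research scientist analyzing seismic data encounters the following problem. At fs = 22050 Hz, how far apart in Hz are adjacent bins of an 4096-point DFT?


DFT frequency resolution:
df = fs / N
   = 22050 / 4096
   = 5.3833 Hz

5.3833 Hz


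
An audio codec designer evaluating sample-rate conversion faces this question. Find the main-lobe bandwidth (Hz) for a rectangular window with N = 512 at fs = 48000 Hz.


Main lobe width for a rectangular window:
Width = 2 * fs / N
      = 2 * 48000 / 512
      = 96000 / 512
      = 187.5 Hz

187.5 Hz


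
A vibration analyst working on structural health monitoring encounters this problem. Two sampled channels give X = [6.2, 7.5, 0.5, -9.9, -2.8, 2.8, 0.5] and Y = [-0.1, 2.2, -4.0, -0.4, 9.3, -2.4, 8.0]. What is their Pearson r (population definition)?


Pearson correlation coefficient (population):
r = cov(X,Y) / (std(X) * std(Y))
Mean X = 0.6857, Mean Y = 1.8
Cov(X,Y) = -2.794286
Std(X) = 5.419391, Std(Y) = 4.69924
r = -0.1097

-0.1097


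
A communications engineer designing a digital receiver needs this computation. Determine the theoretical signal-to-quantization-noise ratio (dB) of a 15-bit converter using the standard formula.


Theoretical SNR for a full-scale sinusoid:
SNR = 6.02 * N + 1.76
    = 6.02 * 15 + 1.76
    = 90.3 + 1.76
    = 92.06 dB

92.06 dB


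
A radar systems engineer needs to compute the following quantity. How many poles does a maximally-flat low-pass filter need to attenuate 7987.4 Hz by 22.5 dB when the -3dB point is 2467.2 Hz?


Butterworth filter order formula:
n = log10(10^(A/10) - 1) / (2 * log10(f_stop/f_pass))
10^(22.5/10) - 1 = 176.8279
f_stop/f_pass = 7987.4 / 2467.2 = 3.2374
n = 2.2026 -> ceil = 3

3


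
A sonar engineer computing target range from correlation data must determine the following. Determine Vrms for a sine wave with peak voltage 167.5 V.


RMS voltage for a sinusoidal waveform:
V_rms = V_peak / sqrt(2)
      = 167.5 / 1.414214
      = 118.44 V

118.44 V


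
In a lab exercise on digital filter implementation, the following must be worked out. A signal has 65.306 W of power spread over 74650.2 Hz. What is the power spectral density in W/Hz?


Power spectral density:
PSD = P / BW
    = 65.306 / 74650.2
    = 0.00087483 W/Hz

0.00087483 W/Hz


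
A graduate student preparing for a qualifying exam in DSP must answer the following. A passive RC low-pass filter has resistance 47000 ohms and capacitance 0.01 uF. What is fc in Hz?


Cutoff frequency of a first-order RC filter:
fc = 1 / (2 * pi * R * C)
C = 0.01 uF = 1e-08 F
fc = 1 / (2 * pi * 47000 * 1e-08)
   = 1 / 0.0029530970943744
   = 338.627538 Hz

338.627538 Hz


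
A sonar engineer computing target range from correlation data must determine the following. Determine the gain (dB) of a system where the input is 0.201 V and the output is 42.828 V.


Voltage gain in dB:
G = 20 * log10(Vout / Vin)
  = 20 * log10(42.828 / 0.201)
  = 20 * log10(213.074627)
  = 20 * 2.328532
  = 46.57 dB

46.57 dB


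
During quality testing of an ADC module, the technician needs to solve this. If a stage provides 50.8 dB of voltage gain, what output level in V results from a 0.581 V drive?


Output voltage from dB gain:
V_out = V_in * 10^(gain_dB / 20)
      = 0.581 * 10^(50.8 / 20)
      = 0.581 * 346.73685
      = 201.4541 V

201.4541 V


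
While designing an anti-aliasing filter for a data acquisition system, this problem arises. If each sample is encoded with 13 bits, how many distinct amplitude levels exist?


Number of quantization levels = 2^N
= 2^13
= 8192

8192


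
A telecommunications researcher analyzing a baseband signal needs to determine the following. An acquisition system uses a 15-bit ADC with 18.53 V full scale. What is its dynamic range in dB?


Dynamic range from full-scale to LSB:
V_min = V_max / 2^bits = 18.53 / 2^15
DR = 20 * log10(V_max / V_min)
   = 20 * log10(2^15)
   = 20 * 15 * log10(2)
   = 90.31 dB

90.31 dB


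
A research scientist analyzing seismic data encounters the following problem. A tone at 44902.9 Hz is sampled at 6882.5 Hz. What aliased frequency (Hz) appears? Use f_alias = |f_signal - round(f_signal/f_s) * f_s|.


Compute the nearest integer multiple of fs to the signal:
n = round(44902.9 / 6882.5) = 7
f_alias = |44902.9 - 7 * 6882.5|
        = |44902.9 - 48177.5|
        = 3274.6 Hz

3274.6


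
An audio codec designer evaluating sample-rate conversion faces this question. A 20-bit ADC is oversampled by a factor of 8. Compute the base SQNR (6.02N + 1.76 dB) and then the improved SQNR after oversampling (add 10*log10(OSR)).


Step 1 — baseline SQNR at Nyquist:
SQNR_base = 6.02*N + 1.76
          = 6.02*20 + 1.76
          = 122.16 dB

Step 2 — oversampling processing gain:
G = 10*log10(OSR) = 10*log10(8) = 9.03 dB

Step 3 — total:
SQNR_total = 122.16 + 9.03 = 131.19 dB

Base SQNR = 122.16 dB; oversampled SQNR = 131.19 dB


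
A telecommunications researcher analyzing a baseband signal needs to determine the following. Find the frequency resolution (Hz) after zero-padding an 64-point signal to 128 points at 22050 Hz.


Frequency resolution after zero-padding:
N_padded = 64 * 2 = 128
df = fs / N_padded
   = 22050 / 128
   = 172.2656 Hz

172.2656 Hz


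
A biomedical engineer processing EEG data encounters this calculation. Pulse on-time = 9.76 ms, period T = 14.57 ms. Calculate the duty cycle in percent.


Duty cycle as a percentage:
DC = (t_on / T) * 100
   = (9.76 / 14.57) * 100
   = 0.66987 * 100
   = 66.99 %

66.99 %


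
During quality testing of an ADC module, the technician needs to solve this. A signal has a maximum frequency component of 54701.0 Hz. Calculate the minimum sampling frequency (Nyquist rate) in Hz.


The Nyquist rate is twice the maximum frequency component.
fs_min = 2 * fmax
      = 2 * 54701.0
      = 109402.0 Hz

109402.0


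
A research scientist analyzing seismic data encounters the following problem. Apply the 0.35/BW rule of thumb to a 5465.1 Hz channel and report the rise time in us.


Rise time from bandwidth relationship:
tr = 0.35 / BW
   = 0.35 / 5465.1
   = 6.404274396e-05 s
   = 64.0427 us

64.0427 us


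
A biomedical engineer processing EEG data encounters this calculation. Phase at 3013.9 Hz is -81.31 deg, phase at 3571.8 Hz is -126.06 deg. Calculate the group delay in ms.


Group delay from phase difference:
tau = -d(phi)/d(omega)
d(phi) = -44.75 deg = -0.781035 rad
d(omega) = 2*pi*(3571.8 - 3013.9) = 3505.3891 rad/s
tau = -(-0.781035) / 3505.3891
    = 0.2228 ms

0.2228 ms


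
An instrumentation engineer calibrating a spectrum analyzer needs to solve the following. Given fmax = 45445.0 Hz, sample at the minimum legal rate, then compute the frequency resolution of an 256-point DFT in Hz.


Step 1 — Nyquist sampling rate:
fs = 2 * fmax = 2 * 45445.0 = 90890.0 Hz

Step 2 — DFT bin spacing:
df = fs / N = 90890.0 / 256 = 355.0391 Hz

355.0391 Hz


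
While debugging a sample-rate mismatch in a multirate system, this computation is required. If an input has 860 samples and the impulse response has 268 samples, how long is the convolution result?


Linear convolution output length:
L = N + M - 1
  = 860 + 268 - 1
  = 1127 samples

1127


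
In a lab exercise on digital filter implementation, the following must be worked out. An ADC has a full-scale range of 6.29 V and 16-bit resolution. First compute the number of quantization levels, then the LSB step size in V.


Step 1 — number of quantization levels:
L = 2^N = 2^16 = 65536

Step 2 — LSB step size:
delta = Vfs / L
      = 6.29 / 65536
      = 9.598e-05 V

Levels = 65536; step size = 9.598e-05 V


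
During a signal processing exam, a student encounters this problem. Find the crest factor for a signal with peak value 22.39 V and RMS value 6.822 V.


Crest factor is the ratio of peak to RMS:
CF = V_peak / V_rms
   = 22.39 / 6.822
   = 3.282

3.282


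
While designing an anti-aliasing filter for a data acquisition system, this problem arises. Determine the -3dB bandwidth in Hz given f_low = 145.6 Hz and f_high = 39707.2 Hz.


Bandwidth is the difference of -3dB frequencies:
BW = f_high - f_low
   = 39707.2 - 145.6
   = 39561.6 Hz

39561.6 Hz


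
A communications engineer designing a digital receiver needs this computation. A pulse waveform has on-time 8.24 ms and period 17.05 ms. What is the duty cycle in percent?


Duty cycle as a percentage:
DC = (t_on / T) * 100
   = (8.24 / 17.05) * 100
   = 0.483284 * 100
   = 48.33 %

48.33 %


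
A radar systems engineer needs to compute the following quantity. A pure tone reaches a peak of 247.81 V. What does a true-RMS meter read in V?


RMS voltage for a sinusoidal waveform:
V_rms = V_peak / sqrt(2)
      = 247.81 / 1.414214
      = 175.228 V

175.228 V


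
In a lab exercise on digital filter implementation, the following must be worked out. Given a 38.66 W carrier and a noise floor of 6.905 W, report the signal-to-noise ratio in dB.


SNR in decibels:
SNR = 10 * log10(Ps / Pn)
    = 10 * log10(38.66 / 6.905)
    = 10 * log10(5.5988)
    = 10 * 0.7481
    = 7.48 dB

7.48 dB


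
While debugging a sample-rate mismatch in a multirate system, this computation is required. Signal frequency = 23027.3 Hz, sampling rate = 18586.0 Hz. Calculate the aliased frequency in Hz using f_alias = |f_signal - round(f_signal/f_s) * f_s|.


Compute the nearest integer multiple of fs to the signal:
n = round(23027.3 / 18586.0) = 1
f_alias = |23027.3 - 1 * 18586.0|
        = |23027.3 - 18586.0|
        = 4441.3 Hz

4441.3


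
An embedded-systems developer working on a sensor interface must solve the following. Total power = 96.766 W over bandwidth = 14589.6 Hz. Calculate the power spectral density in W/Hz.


Power spectral density:
PSD = P / BW
    = 96.766 / 14589.6
    = 0.00663253 W/Hz

0.00663253 W/Hz


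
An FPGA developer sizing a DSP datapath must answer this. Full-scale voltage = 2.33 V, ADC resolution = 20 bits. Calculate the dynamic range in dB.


Dynamic range from full-scale to LSB:
V_min = V_max / 2^bits = 2.33 / 2^20
DR = 20 * log10(V_max / V_min)
   = 20 * log10(2^20)
   = 20 * 20 * log10(2)
   = 120.41 dB

120.41 dB


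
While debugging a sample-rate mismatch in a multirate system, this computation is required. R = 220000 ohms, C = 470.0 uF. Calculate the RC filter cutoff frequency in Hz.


Cutoff frequency of a first-order RC filter:
fc = 1 / (2 * pi * R * C)
C = 470.0 uF = 0.00047 F
fc = 1 / (2 * pi * 220000 * 0.00047)
   = 1 / 649.68136076237
   = 0.001539 Hz

0.001539 Hz


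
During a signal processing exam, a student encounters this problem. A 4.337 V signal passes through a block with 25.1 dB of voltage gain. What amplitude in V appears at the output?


Output voltage from dB gain:
V_out = V_in * 10^(gain_dB / 20)
      = 4.337 * 10^(25.1 / 20)
      = 4.337 * 17.988709
      = 78.017 V

78.017 V


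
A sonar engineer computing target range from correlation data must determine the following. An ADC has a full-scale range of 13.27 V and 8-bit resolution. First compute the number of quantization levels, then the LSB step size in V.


Step 1 — number of quantization levels:
L = 2^N = 2^8 = 256

Step 2 — LSB step size:
delta = Vfs / L
      = 13.27 / 256
      = 0.05183594 V

Levels = 256; step size = 0.05183594 V


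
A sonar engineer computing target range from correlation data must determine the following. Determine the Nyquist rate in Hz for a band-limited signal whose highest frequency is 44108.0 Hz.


The Nyquist rate is twice the maximum frequency component.
fs_min = 2 * fmax
      = 2 * 44108.0
      = 88216.0 Hz

88216.0


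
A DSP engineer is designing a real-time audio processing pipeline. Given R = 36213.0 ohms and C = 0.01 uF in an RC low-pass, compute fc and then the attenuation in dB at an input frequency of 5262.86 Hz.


Step 1 — cutoff frequency:
fc = 1 / (2*pi*R*C)
C = 0.01 uF = 1e-08 F
fc = 1 / (2*pi*36213.0*1e-08)
   = 439.497 Hz

Step 2 — magnitude at f = 5262.86 Hz:
|H(f)| = 1 / sqrt(1 + (f/fc)^2)
f/fc = 5262.86 / 439.497 = 11.974735
|H| = 1 / sqrt(1 + 143.394278) = 0.0832195
|H|_dB = 20*log10(0.0832195) = -21.6 dB

fc = 439.497 Hz; |H(5262.86 Hz)| = -21.6 dB


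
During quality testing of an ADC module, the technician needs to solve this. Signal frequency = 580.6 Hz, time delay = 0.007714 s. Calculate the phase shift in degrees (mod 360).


Phase shift from frequency and time delay:
phi = 360 * f * t_delay
    = 360 * 580.6 * 0.007714
    = 1612.35 degrees
    mod 360 = 172.35 degrees

172.35 degrees


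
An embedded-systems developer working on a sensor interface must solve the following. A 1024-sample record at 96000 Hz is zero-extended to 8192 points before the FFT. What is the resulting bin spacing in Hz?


Frequency resolution after zero-padding:
N_padded = 1024 * 8 = 8192
df = fs / N_padded
   = 96000 / 8192
   = 11.7188 Hz

11.7188 Hz


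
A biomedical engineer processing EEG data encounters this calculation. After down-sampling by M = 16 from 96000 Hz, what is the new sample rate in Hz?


Decimation reduces the sample rate:
fs_out = fs_in / M
       = 96000 / 16
       = 6000.0 Hz

6000.0 Hz


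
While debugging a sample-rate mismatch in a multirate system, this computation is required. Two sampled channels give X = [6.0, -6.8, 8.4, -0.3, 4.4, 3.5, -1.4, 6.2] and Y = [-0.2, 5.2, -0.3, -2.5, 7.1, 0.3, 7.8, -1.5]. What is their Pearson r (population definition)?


Pearson correlation coefficient (population):
r = cov(X,Y) / (std(X) * std(Y))
Mean X = 2.5, Mean Y = 1.9875
Cov(X,Y) = -8.25125
Std(X) = 4.675735, Std(Y) = 3.79817
r = -0.4646

-0.4646


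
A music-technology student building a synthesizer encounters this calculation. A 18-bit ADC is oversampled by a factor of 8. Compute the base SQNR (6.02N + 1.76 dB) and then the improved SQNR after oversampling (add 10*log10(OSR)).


Step 1 — baseline SQNR at Nyquist:
SQNR_base = 6.02*N + 1.76
          = 6.02*18 + 1.76
          = 110.12 dB

Step 2 — oversampling processing gain:
G = 10*log10(OSR) = 10*log10(8) = 9.03 dB

Step 3 — total:
SQNR_total = 110.12 + 9.03 = 119.15 dB

Base SQNR = 110.12 dB; oversampled SQNR = 119.15 dB


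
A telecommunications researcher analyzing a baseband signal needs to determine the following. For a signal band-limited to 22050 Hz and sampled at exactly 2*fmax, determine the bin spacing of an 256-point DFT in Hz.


Step 1 — Nyquist sampling rate:
fs = 2 * fmax = 2 * 22050 = 44100 Hz

Step 2 — DFT bin spacing:
df = fs / N = 44100 / 256 = 172.2656 Hz

172.2656 Hz


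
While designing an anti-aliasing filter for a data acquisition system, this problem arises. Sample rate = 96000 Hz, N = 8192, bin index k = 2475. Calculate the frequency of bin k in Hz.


Frequency of DFT bin k:
f_k = k * fs / N
    = 2475 * 96000 / 8192
    = 237600000 / 8192
    = 29003.906 Hz

29003.906 Hz


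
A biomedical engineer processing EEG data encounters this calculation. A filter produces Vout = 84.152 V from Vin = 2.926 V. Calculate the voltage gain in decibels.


Voltage gain in dB:
G = 20 * log10(Vout / Vin)
  = 20 * log10(84.152 / 2.926)
  = 20 * log10(28.760082)
  = 20 * 1.45879
  = 29.18 dB

29.18 dB


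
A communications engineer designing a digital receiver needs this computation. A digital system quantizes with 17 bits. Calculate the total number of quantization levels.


Number of quantization levels = 2^N
= 2^17
= 131072

131072


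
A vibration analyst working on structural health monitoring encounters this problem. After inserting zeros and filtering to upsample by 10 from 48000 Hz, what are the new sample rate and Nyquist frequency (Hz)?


Step 1 — output sample rate after interpolation by L:
fs_out = L * fs_in = 10 * 48000 = 480000 Hz

Step 2 — Nyquist frequency of the output stream:
f_Nyq = fs_out / 2 = 480000 / 2 = 240000.0 Hz

fs_out = 480000 Hz; f_Nyquist = 240000.0 Hz


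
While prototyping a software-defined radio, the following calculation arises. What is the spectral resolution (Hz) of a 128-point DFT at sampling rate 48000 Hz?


DFT frequency resolution:
df = fs / N
   = 48000 / 128
   = 375.0 Hz

375.0 Hz


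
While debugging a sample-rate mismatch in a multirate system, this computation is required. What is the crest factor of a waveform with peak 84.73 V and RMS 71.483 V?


Crest factor is the ratio of peak to RMS:
CF = V_peak / V_rms
   = 84.73 / 71.483
   = 1.1853

1.1853


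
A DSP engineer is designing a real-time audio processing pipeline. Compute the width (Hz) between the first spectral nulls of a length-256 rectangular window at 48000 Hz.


Main lobe width for a rectangular window:
Width = 2 * fs / N
      = 2 * 48000 / 256
      = 96000 / 256
      = 375.0 Hz

375.0 Hz


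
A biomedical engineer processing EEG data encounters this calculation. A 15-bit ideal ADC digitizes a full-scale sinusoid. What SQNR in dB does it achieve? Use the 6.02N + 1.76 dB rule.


Theoretical SNR for a full-scale sinusoid:
SNR = 6.02 * N + 1.76
    = 6.02 * 15 + 1.76
    = 90.3 + 1.76
    = 92.06 dB

92.06 dB


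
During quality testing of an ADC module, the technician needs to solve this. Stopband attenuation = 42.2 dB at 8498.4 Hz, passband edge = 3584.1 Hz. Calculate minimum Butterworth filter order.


Butterworth filter order formula:
n = log10(10^(A/10) - 1) / (2 * log10(f_stop/f_pass))
10^(42.2/10) - 1 = 16594.8691
f_stop/f_pass = 8498.4 / 3584.1 = 2.3711
n = 5.6273 -> ceil = 6

6
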